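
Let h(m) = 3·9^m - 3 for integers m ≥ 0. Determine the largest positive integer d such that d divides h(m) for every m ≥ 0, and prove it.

Computing the first values: h(0) = 0 and h(1) = 24; gcd(0, 24) = 24, so d ≤ 24.
We prove 24 | 3·9^m - 3 for all m ≥ 0 by induction on m.
When m = 0: h(0) = 0 = 24·(0), so 24 | h(0).
Inductive step: suppose the statement holds for some p ≥ 0, i.e. 24 | h(p). Then
h(p+1) = 3·9^(p+1) - 3 = 9·(3·9^p - 3) + 24 = 9·h(p) + 24. The first term is divisible by 24 by the inductive hypothesis, and 24 is divisible by 24. Hence 24 | h(p+1).
This completes the induction.
Therefore the largest such d is 24.

d = 24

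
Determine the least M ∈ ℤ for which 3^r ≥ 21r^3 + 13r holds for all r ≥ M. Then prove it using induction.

At r = 8: 6561 < 10856, so the inequality fails and M ≥ 9. We prove 3^r ≥ 21r^3 + 13r for all r ≥ 9.
When r = 9: 3^r = 19683 and 21r^3 + 13r = 15426, so 19683 ≥ 15426.
Suppose the result is true for r = p, so 3^p ≥ 21p^3 + 13p.
Then 3^(p + 1) = 3·(3^p) ≥ 3·(21p^3 + 13p).
Also, for p ≥ 9 we have 3·(21p^3 + 13p) ≥ 21(p+1)^3 + 13(p+1), since 3·(21p^3 + 13p) − (21(p+1)^3 + 13(p+1)) = 42p^3 - 63p^2 - 37p - 34, which is nonnegative for all p ≥ 9.
Combining, 3^(p + 1) ≥ 21(p+1)^3 + 13(p+1).
By the principle of mathematical induction, the result holds for all r ≥ 9.
Hence the smallest such M is 9.

M = 9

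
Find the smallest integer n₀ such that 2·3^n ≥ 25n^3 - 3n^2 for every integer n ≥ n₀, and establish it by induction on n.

n₀ = 8

At n = 7: 4374 < 8428, so the inequality fails and n₀ ≥ 8. We prove 2·3^n ≥ 25n^3 - 3n^2 for all n ≥ 8.
For the base case n = 8: 2·3^n = 13122 and 25n^3 - 3n^2 = 12608, so 13122 ≥ 12608.
Suppose the result is true for n = p, so 2·3^p ≥ 25p^3 - 3p^2.
Then 2·3^(p + 1) = 3·(2·3^p) ≥ 3·(25p^3 - 3p^2).
Also, for p ≥ 8 we have 3·(25p^3 - 3p^2) ≥ 25(p+1)^3 - 3(p+1)^2, since 3·(25p^3 - 3p^2) − (25(p+1)^3 - 3(p+1)^2) = 50p^3 - 81p^2 - 69p - 22, which is nonnegative for all p ≥ 8.
Combining, 2·3^(p + 1) ≥ 25(p+1)^3 - 3(p+1)^2.
By the principle of mathematical induction, the result holds for all n ≥ 8.
Hence the smallest such n₀ is 8.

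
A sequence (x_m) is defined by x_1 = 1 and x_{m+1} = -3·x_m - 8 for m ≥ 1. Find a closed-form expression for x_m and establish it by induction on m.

x_m = -(-3)^m - 2

Computing the first terms: x_1 = 1, x_2 = -11, x_3 = 25. This suggests x_m = -(-3)^m - 2.
When m = 1: the formula gives 1 = 1 = x_1.
Suppose the result is true for m = k, so x_k = -(-3)^k - 2.
Then x_{k+1} = -3·x_k - 8 = -3·(-(-3)^k - 2) - 8 = -(-3)^(k + 1) - 2,
which is the claimed formula at m = k+1.
This completes the induction.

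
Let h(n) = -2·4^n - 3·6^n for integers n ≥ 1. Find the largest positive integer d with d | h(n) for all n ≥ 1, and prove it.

d = 2

Computing the first values: h(1) = -26 and h(2) = -140; gcd(-26, -140) = 2, so d ≤ 2.
We prove 2 | -2·4^n - 3·6^n for all n ≥ 1 by induction on n.
Base step (n = 1): h(1) = -26 = 2·(-13), so 2 | h(1).
For the inductive step, assume it holds for an arbitrary r ≥ 1, i.e. 2 | h(r). Then
h(r+1) − 6·h(r) = (-2·4^(r+1) - 3·6^(r+1)) − 6·(-2·4^r - 3·6^r) = (-2)·4^r·(4 − 6) = (4)·4^r. Since 2 | h(r) by the inductive hypothesis, 2 | 6·h(r); and 2 | 4 since 4 = 2·2. Therefore 2 | h(r+1).
This completes the induction.
Therefore the largest such d is 2.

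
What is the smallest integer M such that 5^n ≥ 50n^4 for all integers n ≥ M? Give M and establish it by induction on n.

M = 8

At n = 7: 78125 < 120050, so the inequality fails and M ≥ 8. We prove 5^n ≥ 50n^4 for all n ≥ 8.
Base case (n = 8): 5^n = 390625 and 50n^4 = 204800, so 390625 ≥ 204800.
Inductive step: assume the claim holds for n = i, so 5^i ≥ 50i^4.
Then 5^(i + 1) = 5·(5^i) ≥ 5·(50i^4).
Also, for i ≥ 8 we have 5·(50i^4) ≥ 50(i+1)^4, since 5 ≥ (1 + 1/i)^4 for all i ≥ 8.
Combining, 5^(i + 1) ≥ 50(i+1)^4.
This completes the induction.
Hence the smallest such M is 8.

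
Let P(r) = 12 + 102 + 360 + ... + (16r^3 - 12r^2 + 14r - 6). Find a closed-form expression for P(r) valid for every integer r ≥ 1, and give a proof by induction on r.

We claim P(r) = r(4r^3 + 4r^2 + 5r - 1) for all r ≥ 1.
Base step (r = 1): P(1) = 12, and the closed form gives 12. They agree.
Suppose the result is true for r = k, so P(k) = k(4k^3 + 4k^2 + 5k - 1).
Then P(k+1) = P(k) + (16k^3 + 36k^2 + 38k + 12) = (k(4k^3 + 4k^2 + 5k - 1)) + (16k^3 + 36k^2 + 38k + 12).
Simplifying, P(k+1) = (k + 1)(4k^3 + 16k^2 + 25k + 12) = (k+1)(4(k+1)^3 + 4(k+1)^2 + 5(k+1) - 1),
which is the closed form with r = k+1.
This completes the induction.

P(r) = r(4r^3 + 4r^2 + 5r - 1)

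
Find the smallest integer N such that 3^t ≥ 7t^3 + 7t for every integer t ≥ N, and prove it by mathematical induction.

N = 8

At t = 7: 2187 < 2450, so the inequality fails and N ≥ 8. We prove 3^t ≥ 7t^3 + 7t for all t ≥ 8.
Base case (t = 8): 3^t = 6561 and 7t^3 + 7t = 3640, so 6561 ≥ 3640.
For the inductive step, assume it holds for an arbitrary p ≥ 8, so 3^p ≥ 7p^3 + 7p.
Then 3^(p + 1) = 3·(3^p) ≥ 3·(7p^3 + 7p).
Also, for p ≥ 8 we have 3·(7p^3 + 7p) ≥ 7(p+1)^3 + 7(p+1), since 3·(7p^3 + 7p) − (7(p+1)^3 + 7(p+1)) = 14p^3 - 21p^2 - 7p - 14, which is nonnegative for all p ≥ 8.
Combining, 3^(p + 1) ≥ 7(p+1)^3 + 7(p+1).
By the principle of mathematical induction, the result holds for all t ≥ 8.
Hence the smallest such N is 8.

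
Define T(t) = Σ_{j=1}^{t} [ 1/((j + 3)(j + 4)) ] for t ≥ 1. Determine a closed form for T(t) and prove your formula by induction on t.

We claim T(t) = t/(4(t + 4)) for all t ≥ 1.
For the base case t = 1: T(1) = 1/20, and the closed form gives 1/20. They agree.
Inductive step: suppose the statement holds for some j ≥ 1, so T(j) = j/(4(j + 4)).
Then T(j+1) = T(j) + (1/((j + 4)(j + 5))) = (j/(4(j + 4))) + (1/((j + 4)(j + 5))).
Simplifying, T(j+1) = (j + 1)/(4(j + 5)) = (j+1)/(4((j+1) + 4)),
which is the closed form with t = j+1.
This completes the induction.

T(t) = t/(4(t + 4))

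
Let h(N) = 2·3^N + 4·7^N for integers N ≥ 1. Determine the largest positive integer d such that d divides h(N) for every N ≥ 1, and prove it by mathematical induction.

Computing the first values: h(1) = 34 and h(2) = 214; gcd(34, 214) = 2, so d ≤ 2.
We prove 2 | 2·3^N + 4·7^N for all N ≥ 1 by induction on N.
Base step (N = 1): h(1) = 34 = 2·(17), so 2 | h(1).
For the inductive step, assume it holds for an arbitrary j ≥ 1, i.e. 2 | h(j). Then
h(j+1) − 7·h(j) = (2·3^(j+1) + 4·7^(j+1)) − 7·(2·3^j + 4·7^j) = (2)·3^j·(3 − 7) = (-8)·3^j. Since 2 | h(j) by the inductive hypothesis, 2 | 7·h(j); and 2 | -8 since -8 = 2·-4. Therefore 2 | h(j+1).
By the principle of mathematical induction, the result holds for all N ≥ 1.
Therefore the largest such d is 2.

d = 2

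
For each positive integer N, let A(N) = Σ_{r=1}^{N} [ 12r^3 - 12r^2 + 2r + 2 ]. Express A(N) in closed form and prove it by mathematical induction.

A(N) = N(3N^3 + 2N^2 - 2N + 1)

We claim A(N) = N(3N^3 + 2N^2 - 2N + 1) for all N ≥ 1.
For the base case N = 1: A(1) = 4, and the closed form gives 4. They agree.
Inductive step: assume the claim holds for N = r, so A(r) = r(3r^3 + 2r^2 - 2r + 1).
Then A(r+1) = A(r) + (12r^3 + 24r^2 + 14r + 4) = (r(3r^3 + 2r^2 - 2r + 1)) + (12r^3 + 24r^2 + 14r + 4).
Simplifying, A(r+1) = (r + 1)(3r^3 + 11r^2 + 11r + 4) = (r+1)(3(r+1)^3 + 2(r+1)^2 - 2(r+1) + 1),
which is the closed form with N = r+1.
By the principle of mathematical induction, the result holds for all N ≥ 1.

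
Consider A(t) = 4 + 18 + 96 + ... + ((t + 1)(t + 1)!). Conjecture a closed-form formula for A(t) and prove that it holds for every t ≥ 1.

We claim A(t) = (t + 2)! - 2 for all t ≥ 1.
When t = 1: A(1) = 4, and the closed form gives 4. They agree.
Suppose the result is true for t = m, so A(m) = (m + 2)! - 2.
Then A(m+1) = A(m) + ((m + 2)(m + 2)!) = ((m + 2)! - 2) + ((m + 2)(m + 2)!).
Simplifying, A(m+1) = ((m+1) + 2)! - 2,
which is the closed form with t = m+1.
By the principle of mathematical induction, the result holds for all t ≥ 1.

A(t) = (t + 2)! - 2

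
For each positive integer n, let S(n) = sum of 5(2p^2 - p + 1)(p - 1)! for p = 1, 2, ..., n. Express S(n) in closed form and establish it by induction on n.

S(n) = (10n + 5)n! - 5

We claim S(n) = (10n + 5)n! - 5 for all n ≥ 1.
For the base case n = 1: S(1) = 10, and the closed form gives 10. They agree.
Inductive step: assume the claim holds for n = p, so S(p) = (10p + 5)p! - 5.
Then S(p+1) = S(p) + (5(2p^2 + 3p + 2)p!) = ((10p + 5)p! - 5) + (5(2p^2 + 3p + 2)p!).
Simplifying, S(p+1) = (10(p+1) + 5)(p+1)! - 5,
which is the closed form with n = p+1.
This completes the induction.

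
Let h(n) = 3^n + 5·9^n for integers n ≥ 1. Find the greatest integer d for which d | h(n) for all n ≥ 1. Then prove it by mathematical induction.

Computing the first values: h(1) = 48 and h(2) = 414; gcd(48, 414) = 6, so d ≤ 6.
We prove 6 | 3^n + 5·9^n for all n ≥ 1 by induction on n.
For the base case n = 1: h(1) = 48 = 6·(8), so 6 | h(1).
Suppose the result is true for n = r, i.e. 6 | h(r). Then
h(r+1) − 9·h(r) = (3^(r+1) + 5·9^(r+1)) − 9·(3^r + 5·9^r) = (1)·3^r·(3 − 9) = (-6)·3^r. Since 6 | h(r) by the inductive hypothesis, 6 | 9·h(r); and 6 | -6 since -6 = 6·-1. Therefore 6 | h(r+1).
This completes the induction.
Therefore the largest such d is 6.

d = 6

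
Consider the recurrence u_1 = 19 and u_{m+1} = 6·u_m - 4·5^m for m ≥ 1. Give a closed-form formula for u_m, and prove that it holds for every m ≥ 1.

Computing the first terms: u_1 = 19, u_2 = 94, u_3 = 464. This suggests u_m = 4·5^m - 6^(m - 1).
Base step (m = 1): the formula gives 19 = 19 = u_1.
For the inductive step, assume it holds for an arbitrary p ≥ 1, so u_p = 4·5^p - 6^(p - 1).
Then u_{p+1} = 6·u_p - 4·5^p = 6·(4·5^p - 6^(p - 1)) - 4·5^p = 4·5^(p + 1) - 6^p = 4·5^(p+1) - 6^((p+1) - 1),
which is the claimed formula at m = p+1.
Hence, by induction on m, the claim holds for every m ≥ 1.

u_m = 4·5^m - 6^(m - 1)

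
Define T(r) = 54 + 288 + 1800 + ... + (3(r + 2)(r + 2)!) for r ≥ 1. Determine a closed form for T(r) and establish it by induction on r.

T(r) = 3(r + 3)! - 18

We claim T(r) = 3(r + 3)! - 18 for all r ≥ 1.
Base case (r = 1): T(1) = 54, and the closed form gives 54. They agree.
Suppose the result is true for r = p, so T(p) = 3(p + 3)! - 18.
Then T(p+1) = T(p) + (3(p + 3)(p + 3)!) = (3(p + 3)! - 18) + (3(p + 3)(p + 3)!).
Simplifying, T(p+1) = 3((p+1) + 3)! - 18,
which is the closed form with r = p+1.
Hence, by induction on r, the claim holds for every r ≥ 1.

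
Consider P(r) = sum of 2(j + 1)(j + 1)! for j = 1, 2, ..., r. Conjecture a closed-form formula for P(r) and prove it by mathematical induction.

We claim P(r) = 2(r + 2)! - 4 for all r ≥ 1.
When r = 1: P(1) = 8, and the closed form gives 8. They agree.
For the inductive step, assume it holds for an arbitrary j ≥ 1, so P(j) = 2(j + 2)! - 4.
Then P(j+1) = P(j) + (2(j + 2)(j + 2)!) = (2(j + 2)! - 4) + (2(j + 2)(j + 2)!).
Simplifying, P(j+1) = 2((j+1) + 2)! - 4,
which is the closed form with r = j+1.
By the principle of mathematical induction, the result holds for all r ≥ 1.

P(r) = 2(r + 2)! - 4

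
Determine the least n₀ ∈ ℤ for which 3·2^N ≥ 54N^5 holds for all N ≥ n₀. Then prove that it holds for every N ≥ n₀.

At N = 28: 805306368 < 929359872, so the inequality fails and n₀ ≥ 29. We prove 3·2^N ≥ 54N^5 for all N ≥ 29.
When N = 29: 3·2^N = 1610612736 and 54N^5 = 1107602046, so 1610612736 ≥ 1107602046.
Inductive step: suppose the statement holds for some j ≥ 29, so 3·2^j ≥ 54j^5.
Then 3·2^(j + 1) = 2·(3·2^j) ≥ 2·(54j^5).
Also, for j ≥ 29 we have 2·(54j^5) ≥ 54(j+1)^5, since 2 ≥ (1 + 1/j)^5 for all j ≥ 29.
Combining, 3·2^(j + 1) ≥ 54(j+1)^5.
By induction, the statement is established for all N ≥ 29.
Hence the smallest such n₀ is 29.

n₀ = 29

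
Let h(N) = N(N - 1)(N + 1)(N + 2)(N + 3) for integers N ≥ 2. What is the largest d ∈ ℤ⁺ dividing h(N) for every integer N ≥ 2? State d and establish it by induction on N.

d = 120

Computing the first values: h(2) = 120 and h(3) = 720; gcd(120, 720) = 120, so d ≤ 120.
We prove 120 | N(N - 1)(N + 1)(N + 2)(N + 3) for all N ≥ 2 by induction on N.
Base step (N = 2): h(2) = 120 = 120·(1), so 120 | h(2).
Inductive step: suppose the statement holds for some r ≥ 2, i.e. 120 | h(r). Then
h(r+1) − h(r) = r·(r+1)·(r+2)·(r+3)·(r+4) − (r-1)·r·(r+1)·(r+2)·(r+3) = r·(r+1)·(r+2)·(r+3)·[(r+4) − (r-1)] = 5·r·(r+1)·(r+2)·(r+3). The product of 4 consecutive integers is divisible by (4)! = 24, so h(r+1) − h(r) is divisible by 5·24 = 120. By the inductive hypothesis 120 | h(r), hence 120 | h(r+1).
By the principle of mathematical induction, the result holds for all N ≥ 2.
Therefore the largest such d is 120.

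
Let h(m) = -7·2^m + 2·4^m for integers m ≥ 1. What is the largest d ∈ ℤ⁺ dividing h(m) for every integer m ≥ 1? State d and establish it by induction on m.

d = 2

Computing the first values: h(1) = -6 and h(2) = 4; gcd(-6, 4) = 2, so d ≤ 2.
We prove 2 | -7·2^m + 2·4^m for all m ≥ 1 by induction on m.
For the base case m = 1: h(1) = -6 = 2·(-3), so 2 | h(1).
Inductive step: suppose the statement holds for some r ≥ 1, i.e. 2 | h(r). Then
h(r+1) − 4·h(r) = (-7·2^(r+1) + 2·4^(r+1)) − 4·(-7·2^r + 2·4^r) = (-7)·2^r·(2 − 4) = (14)·2^r. Since 2 | h(r) by the inductive hypothesis, 2 | 4·h(r); and 2 | 14 since 14 = 2·7. Therefore 2 | h(r+1).
This completes the induction.
Therefore the largest such d is 2.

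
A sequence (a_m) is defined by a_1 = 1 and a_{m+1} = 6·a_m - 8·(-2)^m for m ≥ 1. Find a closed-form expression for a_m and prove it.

Computing the first terms: a_1 = 1, a_2 = 22, a_3 = 100. This suggests a_m = (-2)^m + 3·6^(m - 1).
Base step (m = 1): the formula gives 1 = 1 = a_1.
Suppose the result is true for m = i, so a_i = (-2)^i + 3·6^(i - 1).
Then a_{i+1} = 6·a_i - 8·(-2)^i = 6·((-2)^i + 3·6^(i - 1)) - 8·(-2)^i = (-2)^(i + 1) + 3·6^i = (-2)^(i+1) + 3·6^((i+1) - 1),
which is the claimed formula at m = i+1.
By the principle of mathematical induction, the result holds for all m ≥ 1.

a_m = (-2)^m + 3·6^(m - 1)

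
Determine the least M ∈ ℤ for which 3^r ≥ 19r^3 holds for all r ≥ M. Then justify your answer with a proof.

At r = 8: 6561 < 9728, so the inequality fails and M ≥ 9. We prove 3^r ≥ 19r^3 for all r ≥ 9.
For the base case r = 9: 3^r = 19683 and 19r^3 = 13851, so 19683 ≥ 13851.
Inductive step: assume the claim holds for r = p, so 3^p ≥ 19p^3.
Then 3^(p + 1) = 3·(3^p) ≥ 3·(19p^3).
Also, for p ≥ 9 we have 3·(19p^3) ≥ 19(p+1)^3, since 3 ≥ (1 + 1/p)^3 for all p ≥ 9.
Combining, 3^(p + 1) ≥ 19(p+1)^3.
Hence, by induction on r, the claim holds for every r ≥ 9.
Hence the smallest such M is 9.

M = 9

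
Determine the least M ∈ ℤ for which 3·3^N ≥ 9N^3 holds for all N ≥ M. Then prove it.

At N = 5: 729 < 1125, so the inequality fails and M ≥ 6. We prove 3·3^N ≥ 9N^3 for all N ≥ 6.
Base step (N = 6): 3·3^N = 2187 and 9N^3 = 1944, so 2187 ≥ 1944.
Suppose the result is true for N = p, so 3·3^p ≥ 9p^3.
Then 3·3^(p + 1) = 3·(3·3^p) ≥ 3·(9p^3).
Also, for p ≥ 6 we have 3·(9p^3) ≥ 9(p+1)^3, since 3 ≥ (1 + 1/p)^3 for all p ≥ 6.
Combining, 3·3^(p + 1) ≥ 9(p+1)^3.
By the principle of mathematical induction, the result holds for all N ≥ 6.
Hence the smallest such M is 6.

M = 6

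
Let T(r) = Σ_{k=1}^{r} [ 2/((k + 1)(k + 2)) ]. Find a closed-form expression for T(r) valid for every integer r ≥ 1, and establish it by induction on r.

We claim T(r) = r/(r + 2) for all r ≥ 1.
For the base case r = 1: T(1) = 1/3, and the closed form gives 1/3. They agree.
Inductive step: assume the claim holds for r = k, so T(k) = k/(k + 2).
Then T(k+1) = T(k) + (2/((k + 2)(k + 3))) = (k/(k + 2)) + (2/((k + 2)(k + 3))).
Simplifying, T(k+1) = (k + 1)/(k + 3) = (k+1)/((k+1) + 2),
which is the closed form with r = k+1.
Hence, by induction on r, the claim holds for every r ≥ 1.

T(r) = r/(r + 2)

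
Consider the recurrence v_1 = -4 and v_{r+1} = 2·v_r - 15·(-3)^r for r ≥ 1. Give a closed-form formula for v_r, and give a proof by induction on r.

Computing the first terms: v_1 = -4, v_2 = 37, v_3 = -61. This suggests v_r = -(-3)^(r + 1) + 5·2^(r - 1).
Base step (r = 1): the formula gives -4 = -4 = v_1.
Inductive step: suppose the statement holds for some p ≥ 1, so v_p = -(-3)^(p + 1) + 5·2^(p - 1).
Then v_{p+1} = 2·v_p - 15·(-3)^p = 2·(-(-3)^(p + 1) + 5·2^(p - 1)) - 15·(-3)^p = -(-3)^(p + 2) + 5·2^p = -(-3)^((p+1) + 1) + 5·2^((p+1) - 1),
which is the claimed formula at r = p+1.
By induction, the statement is established for all r ≥ 1.

v_r = -(-3)^(r + 1) + 5·2^(r - 1)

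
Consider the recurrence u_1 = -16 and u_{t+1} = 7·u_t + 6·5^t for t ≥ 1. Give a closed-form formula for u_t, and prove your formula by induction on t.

Computing the first terms: u_1 = -16, u_2 = -82, u_3 = -424. This suggests u_t = -3·5^t - 7^(t - 1).
When t = 1: the formula gives -16 = -16 = u_1.
Inductive step: suppose the statement holds for some k ≥ 1, so u_k = -3·5^k - 7^(k - 1).
Then u_{k+1} = 7·u_k + 6·5^k = 7·(-3·5^k - 7^(k - 1)) + 6·5^k = -3·5^(k + 1) - 7^k = -3·5^(k+1) - 7^((k+1) - 1),
which is the claimed formula at t = k+1.
Hence, by induction on t, the claim holds for every t ≥ 1.

u_t = -3·5^t - 7^(t - 1)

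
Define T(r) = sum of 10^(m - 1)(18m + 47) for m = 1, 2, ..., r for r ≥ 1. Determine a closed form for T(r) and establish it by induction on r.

T(r) = 10^r(2r + 5) - 5

We claim T(r) = 10^r(2r + 5) - 5 for all r ≥ 1.
Base step (r = 1): T(1) = 65, and the closed form gives 65. They agree.
For the inductive step, assume it holds for an arbitrary m ≥ 1, so T(m) = 10^m(2m + 5) - 5.
Then T(m+1) = T(m) + (10^m(18m + 65)) = (10^m(2m + 5) - 5) + (10^m(18m + 65)).
Simplifying, T(m+1) = 20·10^m·m + 70·10^m - 5 = 10^(m+1)(2(m+1) + 5) - 5,
which is the closed form with r = m+1.
By the principle of mathematical induction, the result holds for all r ≥ 1.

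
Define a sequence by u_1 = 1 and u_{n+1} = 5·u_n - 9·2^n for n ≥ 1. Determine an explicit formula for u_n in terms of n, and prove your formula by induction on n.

u_n = 3·2^n - 5^n

Computing the first terms: u_1 = 1, u_2 = -13, u_3 = -101. This suggests u_n = 3·2^n - 5^n.
For the base case n = 1: the formula gives 1 = 1 = u_1.
Inductive step: suppose the statement holds for some p ≥ 1, so u_p = 3·2^p - 5^p.
Then u_{p+1} = 5·u_p - 9·2^p = 5·(3·2^p - 5^p) - 9·2^p = 3·2^(p + 1) - 5^(p + 1),
which is the claimed formula at n = p+1.
Hence, by induction on n, the claim holds for every n ≥ 1.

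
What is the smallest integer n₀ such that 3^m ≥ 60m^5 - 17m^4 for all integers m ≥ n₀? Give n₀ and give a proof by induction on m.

n₀ = 17

At m = 16: 43046721 < 61800448, so the inequality fails and n₀ ≥ 17. We prove 3^m ≥ 60m^5 - 17m^4 for all m ≥ 17.
When m = 17: 3^m = 129140163 and 60m^5 - 17m^4 = 83771563, so 129140163 ≥ 83771563.
Suppose the result is true for m = j, so 3^j ≥ 60j^5 - 17j^4.
Then 3^(j + 1) = 3·(3^j) ≥ 3·(60j^5 - 17j^4).
Also, for j ≥ 17 we have 3·(60j^5 - 17j^4) ≥ 60(j+1)^5 - 17(j+1)^4, since 3·(60j^5 - 17j^4) − (60(j+1)^5 - 17(j+1)^4) = 120j^5 - 334j^4 - 532j^3 - 498j^2 - 232j - 43, which is nonnegative for all j ≥ 17.
Combining, 3^(j + 1) ≥ 60(j+1)^5 - 17(j+1)^4.
Hence, by induction on m, the claim holds for every m ≥ 17.
Hence the smallest such n₀ is 17.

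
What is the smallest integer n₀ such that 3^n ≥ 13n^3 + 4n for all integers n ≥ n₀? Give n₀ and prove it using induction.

n₀ = 9

At n = 8: 6561 < 6688, so the inequality fails and n₀ ≥ 9. We prove 3^n ≥ 13n^3 + 4n for all n ≥ 9.
Base step (n = 9): 3^n = 19683 and 13n^3 + 4n = 9513, so 19683 ≥ 9513.
Inductive step: assume the claim holds for n = p, so 3^p ≥ 13p^3 + 4p.
Then 3^(p + 1) = 3·(3^p) ≥ 3·(13p^3 + 4p).
Also, for p ≥ 9 we have 3·(13p^3 + 4p) ≥ 13(p+1)^3 + 4(p+1), since 3·(13p^3 + 4p) − (13(p+1)^3 + 4(p+1)) = 26p^3 - 39p^2 - 31p - 17, which is nonnegative for all p ≥ 9.
Combining, 3^(p + 1) ≥ 13(p+1)^3 + 4(p+1).
Hence, by induction on n, the claim holds for every n ≥ 9.
Hence the smallest such n₀ is 9.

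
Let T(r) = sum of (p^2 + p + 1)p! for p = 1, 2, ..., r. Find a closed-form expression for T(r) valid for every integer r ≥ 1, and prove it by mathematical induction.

We claim T(r) = (r + 1)(r + 1)! - 1 for all r ≥ 1.
Base case (r = 1): T(1) = 3, and the closed form gives 3. They agree.
Inductive step: assume the claim holds for r = p, so T(p) = (p + 1)(p + 1)! - 1.
Then T(p+1) = T(p) + ((p^2 + 3p + 3)(p + 1)!) = ((p + 1)(p + 1)! - 1) + ((p^2 + 3p + 3)(p + 1)!).
Simplifying, T(p+1) = ((p+1) + 1)((p+1) + 1)! - 1,
which is the closed form with r = p+1.
By induction, the statement is established for all r ≥ 1.

T(r) = (r + 1)(r + 1)! - 1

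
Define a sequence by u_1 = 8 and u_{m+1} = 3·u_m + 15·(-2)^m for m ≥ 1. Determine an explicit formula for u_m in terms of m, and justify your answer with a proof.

Computing the first terms: u_1 = 8, u_2 = -6, u_3 = 42. This suggests u_m = -3(-2)^m + 2·3^(m - 1).
For the base case m = 1: the formula gives 8 = 8 = u_1.
Inductive step: assume the claim holds for m = j, so u_j = -3(-2)^j + 2·3^(j - 1).
Then u_{j+1} = 3·u_j + 15·(-2)^j = 3·(-3(-2)^j + 2·3^(j - 1)) + 15·(-2)^j = -3(-2)^(j + 1) + 2·3^j = -3(-2)^(j+1) + 2·3^((j+1) - 1),
which is the claimed formula at m = j+1.
This completes the induction.

u_m = -3(-2)^m + 2·3^(m - 1)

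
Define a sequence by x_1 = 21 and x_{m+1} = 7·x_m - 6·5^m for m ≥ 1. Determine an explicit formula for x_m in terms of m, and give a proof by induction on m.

x_m = 3·5^m + 6·7^(m - 1)

Computing the first terms: x_1 = 21, x_2 = 117, x_3 = 669. This suggests x_m = 3·5^m + 6·7^(m - 1).
When m = 1: the formula gives 21 = 21 = x_1.
Suppose the result is true for m = i, so x_i = 3·5^i + 6·7^(i - 1).
Then x_{i+1} = 7·x_i - 6·5^i = 7·(3·5^i + 6·7^(i - 1)) - 6·5^i = 3·5^(i + 1) + 6·7^i = 3·5^(i+1) + 6·7^((i+1) - 1),
which is the claimed formula at m = i+1.
This completes the induction.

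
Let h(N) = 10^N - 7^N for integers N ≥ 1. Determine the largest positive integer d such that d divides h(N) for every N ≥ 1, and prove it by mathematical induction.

Computing the first values: h(1) = 3 and h(2) = 51; gcd(3, 51) = 3, so d ≤ 3.
We prove 3 | 10^N - 7^N for all N ≥ 1 by induction on N.
Base case (N = 1): h(1) = 3 = 3·(1), so 3 | h(1).
Inductive step: assume the claim holds for N = r, i.e. 3 | h(r). Then
10^{r+1} − 7^{r+1} = 10·10^r − 7·7^r = 10·(10^r − 7^r) + (3)·7^r. The first term is divisible by 3 by the inductive hypothesis, and the second term (3)·7^r is divisible by 3 since 3 | 3. Hence 3 | h(r+1).
By induction, the statement is established for all N ≥ 1.
Therefore the largest such d is 3.

d = 3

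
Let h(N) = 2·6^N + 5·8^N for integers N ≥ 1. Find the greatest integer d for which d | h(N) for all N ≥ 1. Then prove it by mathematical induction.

Computing the first values: h(1) = 52 and h(2) = 392; gcd(52, 392) = 4, so d ≤ 4.
We prove 4 | 2·6^N + 5·8^N for all N ≥ 1 by induction on N.
Base step (N = 1): h(1) = 52 = 4·(13), so 4 | h(1).
Suppose the result is true for N = k, i.e. 4 | h(k). Then
h(k+1) − 8·h(k) = (2·6^(k+1) + 5·8^(k+1)) − 8·(2·6^k + 5·8^k) = (2)·6^k·(6 − 8) = (-4)·6^k. Since 4 | h(k) by the inductive hypothesis, 4 | 8·h(k); and 4 | -4 since -4 = 4·-1. Therefore 4 | h(k+1).
Hence, by induction on N, the claim holds for every N ≥ 1.
Therefore the largest such d is 4.

d = 4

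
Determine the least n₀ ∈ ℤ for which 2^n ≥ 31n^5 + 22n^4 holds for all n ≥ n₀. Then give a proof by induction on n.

n₀ = 30

At n = 29: 536870912 < 651405801, so the inequality fails and n₀ ≥ 30. We prove 2^n ≥ 31n^5 + 22n^4 for all n ≥ 30.
For the base case n = 30: 2^n = 1073741824 and 31n^5 + 22n^4 = 771120000, so 1073741824 ≥ 771120000.
For the inductive step, assume it holds for an arbitrary m ≥ 30, so 2^m ≥ 31m^5 + 22m^4.
Then 2^(m + 1) = 2·(2^m) ≥ 2·(31m^5 + 22m^4).
Also, for m ≥ 30 we have 2·(31m^5 + 22m^4) ≥ 31(m+1)^5 + 22(m+1)^4, since 2·(31m^5 + 22m^4) − (31(m+1)^5 + 22(m+1)^4) = 31m^5 - 133m^4 - 398m^3 - 442m^2 - 243m - 53, which is nonnegative for all m ≥ 30.
Combining, 2^(m + 1) ≥ 31(m+1)^5 + 22(m+1)^4.
This completes the induction.
Hence the smallest such n₀ is 30.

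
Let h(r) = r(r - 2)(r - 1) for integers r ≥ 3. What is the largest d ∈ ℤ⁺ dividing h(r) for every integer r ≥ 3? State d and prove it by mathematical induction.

Computing the first values: h(3) = 6 and h(4) = 24; gcd(6, 24) = 6, so d ≤ 6.
We prove 6 | r(r - 2)(r - 1) for all r ≥ 3 by induction on r.
Base case (r = 3): h(3) = 6 = 6·(1), so 6 | h(3).
Inductive step: assume the claim holds for r = j, i.e. 6 | h(j). Then
h(j+1) − h(j) = (j-1)·j·(j+1) − (j-2)·(j-1)·j = (j-1)·j·[(j+1) − (j-2)] = 3·(j-1)·j. The product of 2 consecutive integers is divisible by (2)! = 2, so h(j+1) − h(j) is divisible by 3·2 = 6. By the inductive hypothesis 6 | h(j), hence 6 | h(j+1).
This completes the induction.
Therefore the largest such d is 6.

d = 6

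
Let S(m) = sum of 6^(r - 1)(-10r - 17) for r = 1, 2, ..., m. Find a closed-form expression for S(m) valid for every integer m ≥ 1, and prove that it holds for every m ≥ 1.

We claim S(m) = -6^m(2m + 3) + 3 for all m ≥ 1.
When m = 1: S(1) = -27, and the closed form gives -27. They agree.
For the inductive step, assume it holds for an arbitrary r ≥ 1, so S(r) = -6^r(2r + 3) + 3.
Then S(r+1) = S(r) + (6^r(-10r - 27)) = (-6^r(2r + 3) + 3) + (6^r(-10r - 27)).
Simplifying, S(r+1) = -12·6^r·r - 30·6^r + 3 = -6^(r+1)(2(r+1) + 3) + 3,
which is the closed form with m = r+1.
Hence, by induction on m, the claim holds for every m ≥ 1.

S(m) = -6^m(2m + 3) + 3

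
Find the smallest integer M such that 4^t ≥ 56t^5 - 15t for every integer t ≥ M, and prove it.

M = 12

At t = 11: 4194304 < 9018691, so the inequality fails and M ≥ 12. We prove 4^t ≥ 56t^5 - 15t for all t ≥ 12.
For the base case t = 12: 4^t = 16777216 and 56t^5 - 15t = 13934412, so 16777216 ≥ 13934412.
For the inductive step, assume it holds for an arbitrary r ≥ 12, so 4^r ≥ 56r^5 - 15r.
Then 4^(r + 1) = 4·(4^r) ≥ 4·(56r^5 - 15r).
Also, for r ≥ 12 we have 4·(56r^5 - 15r) ≥ 56(r+1)^5 - 15(r+1), since 4·(56r^5 - 15r) − (56(r+1)^5 - 15(r+1)) = 168r^5 - 280r^4 - 560r^3 - 560r^2 - 325r - 41, which is nonnegative for all r ≥ 12.
Combining, 4^(r + 1) ≥ 56(r+1)^5 - 15(r+1).
By the principle of mathematical induction, the result holds for all t ≥ 12.
Hence the smallest such M is 12.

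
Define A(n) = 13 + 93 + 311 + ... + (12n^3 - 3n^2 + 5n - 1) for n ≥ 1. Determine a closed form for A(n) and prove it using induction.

We claim A(n) = n(3n^3 + 5n^2 + 4n + 1) for all n ≥ 1.
Base step (n = 1): A(1) = 13, and the closed form gives 13. They agree.
For the inductive step, assume it holds for an arbitrary m ≥ 1, so A(m) = m(3m^3 + 5m^2 + 4m + 1).
Then A(m+1) = A(m) + (12m^3 + 33m^2 + 35m + 13) = (m(3m^3 + 5m^2 + 4m + 1)) + (12m^3 + 33m^2 + 35m + 13).
Simplifying, A(m+1) = (m + 1)(3m^3 + 14m^2 + 23m + 13) = (m+1)(3(m+1)^3 + 5(m+1)^2 + 4(m+1) + 1),
which is the closed form with n = m+1.
This completes the induction.

A(n) = n(3n^3 + 5n^2 + 4n + 1)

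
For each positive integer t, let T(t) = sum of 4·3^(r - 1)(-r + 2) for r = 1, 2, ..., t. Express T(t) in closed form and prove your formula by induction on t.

We claim T(t) = 3^t(-2t + 5) - 5 for all t ≥ 1.
When t = 1: T(1) = 4, and the closed form gives 4. They agree.
For the inductive step, assume it holds for an arbitrary r ≥ 1, so T(r) = 3^r(-2r + 5) - 5.
Then T(r+1) = T(r) + (4·3^r(-r + 1)) = (3^r(-2r + 5) - 5) + (4·3^r(-r + 1)).
Simplifying, T(r+1) = -6·3^r·r + 9·3^r - 5 = 3^(r+1)(-2(r+1) + 5) - 5,
which is the closed form with t = r+1.
This completes the induction.

T(t) = 3^t(-2t + 5) - 5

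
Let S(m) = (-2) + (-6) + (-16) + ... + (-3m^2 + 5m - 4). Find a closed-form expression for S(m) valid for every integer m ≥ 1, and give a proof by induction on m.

We claim S(m) = -m(m^2 - m + 2) for all m ≥ 1.
For the base case m = 1: S(1) = -2, and the closed form gives -2. They agree.
Suppose the result is true for m = p, so S(p) = p(-p^2 + p - 2).
Then S(p+1) = S(p) + (-3p^2 - p - 2) = (p(-p^2 + p - 2)) + (-3p^2 - p - 2).
Simplifying, S(p+1) = -(p + 1)(p^2 + p + 2) = -(p+1)((p+1)^2 - (p+1) + 2),
which is the closed form with m = p+1.
By induction, the statement is established for all m ≥ 1.

S(m) = -m(m^2 - m + 2)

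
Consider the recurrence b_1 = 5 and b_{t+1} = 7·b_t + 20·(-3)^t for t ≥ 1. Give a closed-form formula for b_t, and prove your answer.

Computing the first terms: b_1 = 5, b_2 = -25, b_3 = 5. This suggests b_t = -2(-3)^t - 7^(t - 1).
When t = 1: the formula gives 5 = 5 = b_1.
Inductive step: assume the claim holds for t = j, so b_j = -2(-3)^j - 7^(j - 1).
Then b_{j+1} = 7·b_j + 20·(-3)^j = 7·(-2(-3)^j - 7^(j - 1)) + 20·(-3)^j = -2(-3)^(j + 1) - 7^j = -2(-3)^(j+1) - 7^((j+1) - 1),
which is the claimed formula at t = j+1.
This completes the induction.

b_t = -2(-3)^t - 7^(t - 1)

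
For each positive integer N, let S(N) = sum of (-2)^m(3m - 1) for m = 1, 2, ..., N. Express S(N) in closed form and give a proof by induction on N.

We claim S(N) = 2(-2)^N·N for all N ≥ 1.
For the base case N = 1: S(1) = -4, and the closed form gives -4. They agree.
Suppose the result is true for N = m, so S(m) = 2(-2)^m·m.
Then S(m+1) = S(m) + ((-2)^(m + 1)(3m + 2)) = (2(-2)^m·m) + ((-2)^(m + 1)(3m + 2)).
Simplifying, S(m+1) = (-2)^(m + 2)(-m - 1) = 2(-2)^(m+1)·(m+1),
which is the closed form with N = m+1.
This completes the induction.

S(N) = 2(-2)^N·N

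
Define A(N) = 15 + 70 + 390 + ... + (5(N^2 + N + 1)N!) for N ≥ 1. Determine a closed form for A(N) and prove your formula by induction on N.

A(N) = (5N + 5)(N + 1)! - 5

We claim A(N) = (5N + 5)(N + 1)! - 5 for all N ≥ 1.
Base step (N = 1): A(1) = 15, and the closed form gives 15. They agree.
For the inductive step, assume it holds for an arbitrary k ≥ 1, so A(k) = (5k + 5)(k + 1)! - 5.
Then A(k+1) = A(k) + (5(k^2 + 3k + 3)(k + 1)!) = ((5k + 5)(k + 1)! - 5) + (5(k^2 + 3k + 3)(k + 1)!).
Simplifying, A(k+1) = (5(k+1) + 5)((k+1) + 1)! - 5,
which is the closed form with N = k+1.
By induction, the statement is established for all N ≥ 1.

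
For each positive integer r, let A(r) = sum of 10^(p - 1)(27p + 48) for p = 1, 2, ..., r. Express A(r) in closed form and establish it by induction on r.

We claim A(r) = 10^r(3r + 5) - 5 for all r ≥ 1.
Base step (r = 1): A(1) = 75, and the closed form gives 75. They agree.
For the inductive step, assume it holds for an arbitrary p ≥ 1, so A(p) = 10^p(3p + 5) - 5.
Then A(p+1) = A(p) + (10^p(27p + 75)) = (10^p(3p + 5) - 5) + (10^p(27p + 75)).
Simplifying, A(p+1) = 30·10^p·p + 80·10^p - 5 = 10^(p+1)(3(p+1) + 5) - 5,
which is the closed form with r = p+1.
By induction, the statement is established for all r ≥ 1.

A(r) = 10^r(3r + 5) - 5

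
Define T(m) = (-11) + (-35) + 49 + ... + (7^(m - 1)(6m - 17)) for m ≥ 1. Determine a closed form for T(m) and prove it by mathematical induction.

We claim T(m) = 7^m(m - 3) + 3 for all m ≥ 1.
Base step (m = 1): T(1) = -11, and the closed form gives -11. They agree.
Suppose the result is true for m = r, so T(r) = 7^r(r - 3) + 3.
Then T(r+1) = T(r) + (7^r(6r - 11)) = (7^r(r - 3) + 3) + (7^r(6r - 11)).
Simplifying, T(r+1) = 7·7^r·r - 14·7^r + 3 = 7^(r+1)((r+1) - 3) + 3,
which is the closed form with m = r+1.
Hence, by induction on m, the claim holds for every m ≥ 1.

T(m) = 7^m(m - 3) + 3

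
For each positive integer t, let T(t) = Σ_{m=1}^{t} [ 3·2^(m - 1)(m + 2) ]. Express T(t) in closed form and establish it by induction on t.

T(t) = 3·2^t(t + 1) - 3

We claim T(t) = 3·2^t(t + 1) - 3 for all t ≥ 1.
Base case (t = 1): T(1) = 9, and the closed form gives 9. They agree.
Suppose the result is true for t = m, so T(m) = 3·2^m(m + 1) - 3.
Then T(m+1) = T(m) + (3·2^m(m + 3)) = (3·2^m(m + 1) - 3) + (3·2^m(m + 3)).
Simplifying, T(m+1) = 6·2^m·m + 12·2^m - 3 = 3·2^(m+1)((m+1) + 1) - 3,
which is the closed form with t = m+1.
By the principle of mathematical induction, the result holds for all t ≥ 1.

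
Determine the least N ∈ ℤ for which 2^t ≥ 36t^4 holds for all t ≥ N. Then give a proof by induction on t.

At t = 23: 8388608 < 10074276, so the inequality fails and N ≥ 24. We prove 2^t ≥ 36t^4 for all t ≥ 24.
When t = 24: 2^t = 16777216 and 36t^4 = 11943936, so 16777216 ≥ 11943936.
Suppose the result is true for t = p, so 2^p ≥ 36p^4.
Then 2^(p + 1) = 2·(2^p) ≥ 2·(36p^4).
Also, for p ≥ 24 we have 2·(36p^4) ≥ 36(p+1)^4, since 2 ≥ (1 + 1/p)^4 for all p ≥ 24.
Combining, 2^(p + 1) ≥ 36(p+1)^4.
Hence, by induction on t, the claim holds for every t ≥ 24.
Hence the smallest such N is 24.

N = 24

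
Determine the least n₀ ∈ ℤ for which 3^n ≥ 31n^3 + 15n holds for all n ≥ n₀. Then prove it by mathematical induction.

n₀ = 10

At n = 9: 19683 < 22734, so the inequality fails and n₀ ≥ 10. We prove 3^n ≥ 31n^3 + 15n for all n ≥ 10.
For the base case n = 10: 3^n = 59049 and 31n^3 + 15n = 31150, so 59049 ≥ 31150.
Inductive step: suppose the statement holds for some p ≥ 10, so 3^p ≥ 31p^3 + 15p.
Then 3^(p + 1) = 3·(3^p) ≥ 3·(31p^3 + 15p).
Also, for p ≥ 10 we have 3·(31p^3 + 15p) ≥ 31(p+1)^3 + 15(p+1), since 3·(31p^3 + 15p) − (31(p+1)^3 + 15(p+1)) = 62p^3 - 93p^2 - 63p - 46, which is nonnegative for all p ≥ 10.
Combining, 3^(p + 1) ≥ 31(p+1)^3 + 15(p+1).
By the principle of mathematical induction, the result holds for all n ≥ 10.
Hence the smallest such n₀ is 10.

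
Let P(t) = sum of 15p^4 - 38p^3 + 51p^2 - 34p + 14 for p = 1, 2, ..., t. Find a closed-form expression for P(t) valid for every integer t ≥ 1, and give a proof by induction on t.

We claim P(t) = t(3t^4 - 2t^3 + 3t^2 - t + 5) for all t ≥ 1.
For the base case t = 1: P(1) = 8, and the closed form gives 8. They agree.
Inductive step: assume the claim holds for t = p, so P(p) = p(3p^4 - 2p^3 + 3p^2 - p + 5).
Then P(p+1) = P(p) + (15p^4 + 22p^3 + 27p^2 + 14p + 8) = (p(3p^4 - 2p^3 + 3p^2 - p + 5)) + (15p^4 + 22p^3 + 27p^2 + 14p + 8).
Simplifying, P(p+1) = (p + 1)(3p^4 + 10p^3 + 15p^2 + 11p + 8) = (p+1)(3(p+1)^4 - 2(p+1)^3 + 3(p+1)^2 - (p+1) + 5),
which is the closed form with t = p+1.
This completes the induction.

P(t) = t(3t^4 - 2t^3 + 3t^2 - t + 5)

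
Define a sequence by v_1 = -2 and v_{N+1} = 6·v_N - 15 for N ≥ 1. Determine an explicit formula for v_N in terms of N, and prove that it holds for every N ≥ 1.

Computing the first terms: v_1 = -2, v_2 = -27, v_3 = -177. This suggests v_N = -5·6^(N - 1) + 3.
Base step (N = 1): the formula gives -2 = -2 = v_1.
Inductive step: assume the claim holds for N = k, so v_k = -5·6^(k - 1) + 3.
Then v_{k+1} = 6·v_k - 15 = 6·(-5·6^(k - 1) + 3) - 15 = -5·6^k + 3 = -5·6^((k+1) - 1) + 3,
which is the claimed formula at N = k+1.
This completes the induction.

v_N = -5·6^(N - 1) + 3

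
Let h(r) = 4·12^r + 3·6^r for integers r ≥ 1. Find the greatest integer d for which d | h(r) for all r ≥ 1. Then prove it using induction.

Computing the first values: h(1) = 66 and h(2) = 684; gcd(66, 684) = 6, so d ≤ 6.
We prove 6 | 4·12^r + 3·6^r for all r ≥ 1 by induction on r.
Base step (r = 1): h(1) = 66 = 6·(11), so 6 | h(1).
Suppose the result is true for r = p, i.e. 6 | h(p). Then
h(p+1) − 12·h(p) = (4·12^(p+1) + 3·6^(p+1)) − 12·(4·12^p + 3·6^p) = (3)·6^p·(6 − 12) = (-18)·6^p. Since 6 | h(p) by the inductive hypothesis, 6 | 12·h(p); and 6 | -18 since -18 = 6·-3. Therefore 6 | h(p+1).
By the principle of mathematical induction, the result holds for all r ≥ 1.
Therefore the largest such d is 6.

d = 6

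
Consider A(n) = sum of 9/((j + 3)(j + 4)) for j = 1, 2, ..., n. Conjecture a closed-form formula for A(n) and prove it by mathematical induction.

A(n) = 9n/(4(n + 4))

We claim A(n) = 9n/(4(n + 4)) for all n ≥ 1.
When n = 1: A(1) = 9/20, and the closed form gives 9/20. They agree.
Inductive step: suppose the statement holds for some j ≥ 1, so A(j) = 9j/(4(j + 4)).
Then A(j+1) = A(j) + (9/((j + 4)(j + 5))) = (9j/(4(j + 4))) + (9/((j + 4)(j + 5))).
Simplifying, A(j+1) = 9(j + 1)/(4(j + 5)) = 9(j+1)/(4((j+1) + 4)),
which is the closed form with n = j+1.
By induction, the statement is established for all n ≥ 1.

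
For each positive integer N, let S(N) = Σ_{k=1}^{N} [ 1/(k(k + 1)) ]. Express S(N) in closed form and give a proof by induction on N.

S(N) = N/(N + 1)

We claim S(N) = N/(N + 1) for all N ≥ 1.
Base case (N = 1): S(1) = 1/2, and the closed form gives 1/2. They agree.
Inductive step: suppose the statement holds for some k ≥ 1, so S(k) = k/(k + 1).
Then S(k+1) = S(k) + (1/((k + 1)(k + 2))) = (k/(k + 1)) + (1/((k + 1)(k + 2))).
Simplifying, S(k+1) = (k + 1)/(k + 2) = (k+1)/((k+1) + 1),
which is the closed form with N = k+1.
By the principle of mathematical induction, the result holds for all N ≥ 1.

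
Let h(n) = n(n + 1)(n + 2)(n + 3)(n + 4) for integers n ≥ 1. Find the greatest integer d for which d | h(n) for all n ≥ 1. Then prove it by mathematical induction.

Computing the first values: h(1) = 120 and h(2) = 720; gcd(120, 720) = 120, so d ≤ 120.
We prove 120 | n(n + 1)(n + 2)(n + 3)(n + 4) for all n ≥ 1 by induction on n.
When n = 1: h(1) = 120 = 120·(1), so 120 | h(1).
Inductive step: assume the claim holds for n = m, i.e. 120 | h(m). Then
h(m+1) − h(m) = (m+1)·(m+2)·(m+3)·(m+4)·(m+5) − m·(m+1)·(m+2)·(m+3)·(m+4) = (m+1)·(m+2)·(m+3)·(m+4)·[(m+5) − m] = 5·(m+1)·(m+2)·(m+3)·(m+4). The product of 4 consecutive integers is divisible by (4)! = 24, so h(m+1) − h(m) is divisible by 5·24 = 120. By the inductive hypothesis 120 | h(m), hence 120 | h(m+1).
This completes the induction.
Therefore the largest such d is 120.

d = 120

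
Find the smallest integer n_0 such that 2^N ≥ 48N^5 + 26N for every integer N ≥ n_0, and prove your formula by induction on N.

At N = 30: 1073741824 < 1166400780, so the inequality fails and n_0 ≥ 31. We prove 2^N ≥ 48N^5 + 26N for all N ≥ 31.
When N = 31: 2^N = 2147483648 and 48N^5 + 26N = 1374200054, so 2147483648 ≥ 1374200054.
Suppose the result is true for N = r, so 2^r ≥ 48r^5 + 26r.
Then 2^(r + 1) = 2·(2^r) ≥ 2·(48r^5 + 26r).
Also, for r ≥ 31 we have 2·(48r^5 + 26r) ≥ 48(r+1)^5 + 26(r+1), since 2·(48r^5 + 26r) − (48(r+1)^5 + 26(r+1)) = 48r^5 - 240r^4 - 480r^3 - 480r^2 - 214r - 74, which is nonnegative for all r ≥ 31.
Combining, 2^(r + 1) ≥ 48(r+1)^5 + 26(r+1).
By the principle of mathematical induction, the result holds for all N ≥ 31.
Hence the smallest such n_0 is 31.

n_0 = 31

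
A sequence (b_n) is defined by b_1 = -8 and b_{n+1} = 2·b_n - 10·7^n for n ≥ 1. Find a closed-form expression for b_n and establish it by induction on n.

Computing the first terms: b_1 = -8, b_2 = -86, b_3 = -662. This suggests b_n = 3·2^n - 2·7^n.
For the base case n = 1: the formula gives -8 = -8 = b_1.
Inductive step: assume the claim holds for n = p, so b_p = 3·2^p - 2·7^p.
Then b_{p+1} = 2·b_p - 10·7^p = 2·(3·2^p - 2·7^p) - 10·7^p = 3·2^(p + 1) - 2·7^(p + 1),
which is the claimed formula at n = p+1.
By the principle of mathematical induction, the result holds for all n ≥ 1.

b_n = 3·2^n - 2·7^n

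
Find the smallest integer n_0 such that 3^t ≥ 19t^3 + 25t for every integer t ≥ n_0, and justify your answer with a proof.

At t = 8: 6561 < 9928, so the inequality fails and n_0 ≥ 9. We prove 3^t ≥ 19t^3 + 25t for all t ≥ 9.
Base step (t = 9): 3^t = 19683 and 19t^3 + 25t = 14076, so 19683 ≥ 14076.
For the inductive step, assume it holds for an arbitrary i ≥ 9, so 3^i ≥ 19i^3 + 25i.
Then 3^(i + 1) = 3·(3^i) ≥ 3·(19i^3 + 25i).
Also, for i ≥ 9 we have 3·(19i^3 + 25i) ≥ 19(i+1)^3 + 25(i+1), since 3·(19i^3 + 25i) − (19(i+1)^3 + 25(i+1)) = 38i^3 - 57i^2 - 7i - 44, which is nonnegative for all i ≥ 9.
Combining, 3^(i + 1) ≥ 19(i+1)^3 + 25(i+1).
Hence, by induction on t, the claim holds for every t ≥ 9.
Hence the smallest such n_0 is 9.

n_0 = 9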